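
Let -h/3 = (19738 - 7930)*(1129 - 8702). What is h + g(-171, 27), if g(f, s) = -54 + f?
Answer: 268265727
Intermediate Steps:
h = 268265952 (h = -3*(19738 - 7930)*(1129 - 8702) = -35424*(-7573) = -3*(-89421984) = 268265952)
h + g(-171, 27) = 268265952 + (-54 - 171) = 268265952 - 225 = 268265727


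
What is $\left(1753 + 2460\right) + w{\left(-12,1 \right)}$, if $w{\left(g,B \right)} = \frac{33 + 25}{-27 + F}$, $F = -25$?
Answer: $\frac{109509}{26} \approx 4211.9$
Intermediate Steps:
$w{\left(g,B \right)} = - \frac{29}{26}$ ($w{\left(g,B \right)} = \frac{33 + 25}{-27 - 25} = \frac{58}{-52} = 58 \left(- \frac{1}{52}\right) = - \frac{29}{26}$)
$\left(1753 + 2460\right) + w{\left(-12,1 \right)} = \left(1753 + 2460\right) - \frac{29}{26} = 4213 - \frac{29}{26} = \frac{109509}{26}$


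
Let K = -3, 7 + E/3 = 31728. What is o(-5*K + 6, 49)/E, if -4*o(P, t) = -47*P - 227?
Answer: 607/190326 ≈ 0.0031893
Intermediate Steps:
E = 95163 (E = -21 + 3*31728 = -21 + 95184 = 95163)
o(P, t) = 227/4 + 47*P/4 (o(P, t) = -(-47*P - 227)/4 = -(-227 - 47*P)/4 = 227/4 + 47*P/4)
o(-5*K + 6, 49)/E = (227/4 + 47*(-5*(-3) + 6)/4)/95163 = (227/4 + 47*(15 + 6)/4)*(1/95163) = (227/4 + (47/4)*21)*(1/95163) = (227/4 + 987/4)*(1/95163) = (607/2)*(1/95163) = 607/190326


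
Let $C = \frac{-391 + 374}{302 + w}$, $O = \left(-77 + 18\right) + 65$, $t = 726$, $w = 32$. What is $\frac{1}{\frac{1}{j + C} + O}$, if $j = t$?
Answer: $\frac{242467}{1455136} \approx 0.16663$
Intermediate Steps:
$j = 726$
$O = 6$ ($O = -59 + 65 = 6$)
$C = - \frac{17}{334}$ ($C = \frac{-391 + 374}{302 + 32} = - \frac{17}{334} \approx -0.050898$)
$\frac{1}{\frac{1}{j + C} + O} = \frac{1}{\frac{1}{726 - \frac{17}{334}} + 6} = \frac{1}{\frac{1}{\frac{242467}{334}} + 6} = \frac{1}{\frac{334}{242467} + 6} = \frac{1}{\frac{1455136}{242467}} = \frac{242467}{1455136}$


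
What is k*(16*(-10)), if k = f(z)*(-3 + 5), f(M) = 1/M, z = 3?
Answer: -320/3 ≈ -106.67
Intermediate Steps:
k = ⅔ (k = (-3 + 5)/3 = (⅓)*2 = ⅔ ≈ 0.66667)
k*(16*(-10)) = 2*(16*(-10))/3 = (⅔)*(-160) = -320/3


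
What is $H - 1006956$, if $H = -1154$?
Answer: $-1008110$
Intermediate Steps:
$H - 1006956 = -1154 - 1006956 = -1008110$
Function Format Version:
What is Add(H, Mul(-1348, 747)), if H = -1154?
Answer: -1008110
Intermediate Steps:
Add(H, Mul(-1348, 747)) = Add(-1154, Mul(-1348, 747)) = Add(-1154, -1006956) = -1008110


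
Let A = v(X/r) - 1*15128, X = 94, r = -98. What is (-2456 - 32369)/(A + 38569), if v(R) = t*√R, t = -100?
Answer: -40000308425/26925013569 - 24377500*I*√47/26925013569 ≈ -1.4856 - 0.006207*I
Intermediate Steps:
v(R) = -100*√R
A = -15128 - 100*I*√47/7 (A = -100*√94*(I*√2/14) - 1*15128 = -100*I*√47/7 - 15128 = -15128 - 100*I*√47/7 ≈ -15128.0 - 97.938*I)
(-2456 - 32369)/(A + 38569) = (-2456 - 32369)/((-15128 - 100*I*√47/7) + 38569) = -34825/(23441 - 100*I*√47/7)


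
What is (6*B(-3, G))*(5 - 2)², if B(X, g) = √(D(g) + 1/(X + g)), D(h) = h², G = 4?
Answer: 54*√17 ≈ 222.65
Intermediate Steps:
B(X, g) = √(g² + 1/(X + g))
(6*B(-3, G))*(5 - 2)² = (6*√((1 + 4²*(-3 + 4))/(-3 + 4)))*(5 - 2)² = (6*√((1 + 16*1)/1))*3² = (6*√(1*(1 + 16)))*9 = (6*√(1*17))*9 = (6*√17)*9 = 54*√17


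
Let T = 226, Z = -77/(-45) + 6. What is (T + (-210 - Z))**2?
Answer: 139129/2025 ≈ 68.706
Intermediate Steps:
Z = 347/45 (Z = -77*(-1/45) + 6 = 77/45 + 6 = 347/45 ≈ 7.7111)
(T + (-210 - Z))**2 = (226 + (-210 - 1*347/45))**2 = (226 + (-210 - 347/45))**2 = (226 - 9797/45)**2 = (373/45)**2 = 139129/2025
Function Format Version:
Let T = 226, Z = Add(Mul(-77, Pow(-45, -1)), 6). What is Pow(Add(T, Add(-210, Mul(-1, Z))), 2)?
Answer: Rational(139129, 2025) ≈ 68.706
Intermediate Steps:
Z = Rational(347, 45) (Z = Add(Mul(-77, Rational(-1, 45)), 6) = Add(Rational(77, 45), 6) = Rational(347, 45) ≈ 7.7111)
Pow(Add(T, Add(-210, Mul(-1, Z))), 2) = Pow(Add(226, Add(-210, Mul(-1, Rational(347, 45)))), 2) = Pow(Add(226, Add(-210, Rational(-347, 45))), 2) = Pow(Add(226, Rational(-9797, 45)), 2) = Pow(Rational(373, 45), 2) = Rational(139129, 2025)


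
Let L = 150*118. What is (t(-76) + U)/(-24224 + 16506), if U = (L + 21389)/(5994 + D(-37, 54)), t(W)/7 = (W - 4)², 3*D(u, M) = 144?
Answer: -270720689/46632156 ≈ -5.8055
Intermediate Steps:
D(u, M) = 48 (D(u, M) = (⅓)*144 = 48)
L = 17700
t(W) = 7*(-4 + W)² (t(W) = 7*(W - 4)² = 7*(-4 + W)²)
U = 39089/6042 (U = (17700 + 21389)/(5994 + 48) = 39089/6042 ≈ 6.4695)
(t(-76) + U)/(-24224 + 16506) = (7*(-4 - 76)² + 39089/6042)/(-24224 + 16506) = (7*(-80)² + 39089/6042)/(-7718) = (7*6400 + 39089/6042)*(-1/7718) = (44800 + 39089/6042)*(-1/7718) = (270720689/6042)*(-1/7718) = -270720689/46632156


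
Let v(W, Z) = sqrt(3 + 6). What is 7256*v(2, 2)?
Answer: 21768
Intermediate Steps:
v(W, Z) = 3 (v(W, Z) = sqrt(9) = 3)
7256*v(2, 2) = 7256*3 = 21768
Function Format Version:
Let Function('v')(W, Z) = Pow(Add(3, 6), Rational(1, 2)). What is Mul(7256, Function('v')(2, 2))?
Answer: 21768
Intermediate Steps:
Function('v')(W, Z) = 3 (Function('v')(W, Z) = Pow(9, Rational(1, 2)) = 3)
Mul(7256, Function('v')(2, 2)) = Mul(7256, 3) = 21768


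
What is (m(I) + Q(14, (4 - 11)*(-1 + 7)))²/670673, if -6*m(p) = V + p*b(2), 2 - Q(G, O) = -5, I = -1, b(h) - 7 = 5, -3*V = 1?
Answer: 26569/217298052 ≈ 0.00012227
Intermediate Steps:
V = -⅓ (V = -⅓*1 = -⅓ ≈ -0.33333)
b(h) = 12 (b(h) = 7 + 5 = 12)
Q(G, O) = 7 (Q(G, O) = 2 - 1*(-5) = 2 + 5 = 7)
m(p) = 1/18 - 2*p (m(p) = -(-⅓ + p*12)/6 = -(-⅓ + 12*p)/6 = 1/18 - 2*p)
(m(I) + Q(14, (4 - 11)*(-1 + 7)))²/670673 = ((1/18 - 2*(-1)) + 7)²/670673 = ((1/18 + 2) + 7)²*(1/670673) = (37/18 + 7)²*(1/670673) = (163/18)²*(1/670673) = (26569/324)*(1/670673) = 26569/217298052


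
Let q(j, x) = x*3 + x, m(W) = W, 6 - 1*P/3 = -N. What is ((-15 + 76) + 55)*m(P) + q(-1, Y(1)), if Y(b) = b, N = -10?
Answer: -1388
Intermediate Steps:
P = -12 (P = 18 - (-3)*(-10) = 18 - 3*10 = 18 - 30 = -12)
q(j, x) = 4*x (q(j, x) = 3*x + x = 4*x)
((-15 + 76) + 55)*m(P) + q(-1, Y(1)) = ((-15 + 76) + 55)*(-12) + 4*1 = (61 + 55)*(-12) + 4 = 116*(-12) + 4 = -1392 + 4 = -1388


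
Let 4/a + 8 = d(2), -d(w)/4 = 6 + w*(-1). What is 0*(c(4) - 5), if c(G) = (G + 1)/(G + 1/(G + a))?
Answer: 0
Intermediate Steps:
d(w) = -24 + 4*w (d(w) = -4*(6 + w*(-1)) = -4*(6 - w) = -24 + 4*w)
a = -⅙ (a = 4/(-8 + (-24 + 4*2)) = 4/(-8 + (-24 + 8)) = 4/(-8 - 16) = 4/(-24) = 4*(-1/24) = -⅙ ≈ -0.16667)
c(G) = (1 + G)/(G + 1/(-⅙ + G)) (c(G) = (G + 1)/(G + 1/(G - ⅙)) = (1 + G)/(G + 1/(-⅙ + G)))
0*(c(4) - 5) = 0*((-1 + 5*4 + 6*4²)/(6 - 1*4 + 6*4²) - 5) = 0*((-1 + 20 + 6*16)/(6 - 4 + 6*16) - 5) = 0*((-1 + 20 + 96)/(6 - 4 + 96) - 5) = 0*(115/98 - 5) = 0*(-375/98) = 0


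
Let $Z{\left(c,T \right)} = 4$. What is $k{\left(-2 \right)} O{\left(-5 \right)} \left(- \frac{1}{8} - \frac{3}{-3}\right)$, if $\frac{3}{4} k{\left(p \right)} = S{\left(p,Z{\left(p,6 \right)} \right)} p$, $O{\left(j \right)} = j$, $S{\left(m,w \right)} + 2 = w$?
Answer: $\frac{70}{3} \approx 23.333$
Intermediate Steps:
$S{\left(m,w \right)} = -2 + w$
$k{\left(p \right)} = \frac{8 p}{3}$ ($k{\left(p \right)} = \frac{4 \left(-2 + 4\right) p}{3} = \frac{4 \cdot 2 p}{3} = \frac{8 p}{3}$)
$k{\left(-2 \right)} O{\left(-5 \right)} \left(- \frac{1}{8} - \frac{3}{-3}\right) = \frac{8}{3} \left(-2\right) \left(-5\right) \left(- \frac{1}{8} - \frac{3}{-3}\right) = \left(- \frac{16}{3}\right) \left(-5\right) \left(\left(-1\right) \frac{1}{8} - -1\right) = \frac{80 \left(- \frac{1}{8} + 1\right)}{3} = \frac{80}{3} \cdot \frac{7}{8} = \frac{70}{3}$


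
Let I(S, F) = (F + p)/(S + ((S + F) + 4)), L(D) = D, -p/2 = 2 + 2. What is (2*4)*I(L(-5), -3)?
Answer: 88/9 ≈ 9.7778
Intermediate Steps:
p = -8 (p = -2*(2 + 2) = -2*4 = -8)
I(S, F) = (-8 + F)/(4 + F + 2*S) (I(S, F) = (F - 8)/(S + ((S + F) + 4)) = (-8 + F)/(S + ((F + S) + 4)) = (-8 + F)/(S + (4 + F + S)) = (-8 + F)/(4 + F + 2*S))
(2*4)*I(L(-5), -3) = (2*4)*((-8 - 3)/(4 - 3 + 2*(-5))) = 8*(-11/(4 - 3 - 10)) = 8*(-11/(-9)) = 8*(-1/9*(-11)) = 8*(11/9) = 88/9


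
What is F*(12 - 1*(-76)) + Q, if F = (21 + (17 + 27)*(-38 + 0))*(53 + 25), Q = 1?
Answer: -11332463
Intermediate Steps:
F = -128778 (F = (21 + 44*(-38))*78 = (21 - 1672)*78 = -1651*78 = -128778)
F*(12 - 1*(-76)) + Q = -128778*(12 - 1*(-76)) + 1 = -128778*(12 + 76) + 1 = -128778*88 + 1 = -11332464 + 1 = -11332463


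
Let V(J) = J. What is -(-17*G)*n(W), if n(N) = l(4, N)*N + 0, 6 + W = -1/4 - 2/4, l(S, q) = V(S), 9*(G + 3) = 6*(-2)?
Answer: 1989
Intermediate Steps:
G = -13/3 (G = -3 + (6*(-2))/9 = -3 + (⅑)*(-12) = -3 - 4/3 = -13/3 ≈ -4.3333)
l(S, q) = S
W = -27/4 (W = -6 + (-1/4 - 2/4) = -6 + (-1*¼ - 2*¼) = -6 + (-¼ - ½) = -6 - ¾ = -27/4 ≈ -6.7500)
n(N) = 4*N (n(N) = 4*N + 0 = 4*N)
-(-17*G)*n(W) = -(-17*(-13/3))*4*(-27/4) = -221*(-27)/3 = -1*(-1989) = 1989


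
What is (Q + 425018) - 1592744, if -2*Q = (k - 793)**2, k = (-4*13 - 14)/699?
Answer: -160937067309/108578 ≈ -1.4822e+6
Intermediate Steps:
k = -22/233 (k = (-52 - 14)*(1/699) = -66*1/699 = -22/233 ≈ -0.094421)
Q = -34147713681/108578 (Q = -(-22/233 - 793)**2/2 = -(-184791/233)**2/2 = -1/2*34147713681/54289 = -34147713681/108578 ≈ -3.1450e+5)
(Q + 425018) - 1592744 = (-34147713681/108578 + 425018) - 1592744 = 11999890723/108578 - 1592744 = -160937067309/108578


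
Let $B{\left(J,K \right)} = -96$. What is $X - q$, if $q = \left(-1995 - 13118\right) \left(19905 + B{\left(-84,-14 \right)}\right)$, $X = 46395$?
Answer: $299419812$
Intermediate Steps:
$q = -299373417$ ($q = \left(-1995 - 13118\right) \left(19905 - 96\right) = \left(-15113\right) 19809 = -299373417$)
$X - q = 46395 - -299373417 = 46395 + 299373417 = 299419812$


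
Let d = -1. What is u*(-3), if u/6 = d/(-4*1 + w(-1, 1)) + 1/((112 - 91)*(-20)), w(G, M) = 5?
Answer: 1263/70 ≈ 18.043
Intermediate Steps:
u = -421/70 (u = 6*(-1/(-4*1 + 5) + 1/((112 - 91)*(-20))) = 6*(-1/(-4 + 5) - 1/20/21) = 6*(-1/1 + (1/21)*(-1/20)) = 6*(-1*1 - 1/420) = 6*(-1 - 1/420) = 6*(-421/420) = -421/70 ≈ -6.0143)
u*(-3) = -421/70*(-3) = 1263/70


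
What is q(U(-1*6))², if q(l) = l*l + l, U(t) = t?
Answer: 900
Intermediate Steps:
q(l) = l + l² (q(l) = l² + l = l + l²)
q(U(-1*6))² = ((-1*6)*(1 - 1*6))² = (-6*(1 - 6))² = (-6*(-5))² = 30² = 900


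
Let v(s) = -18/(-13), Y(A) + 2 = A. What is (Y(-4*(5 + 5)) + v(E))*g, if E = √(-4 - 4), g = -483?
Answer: 255024/13 ≈ 19617.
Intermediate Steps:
Y(A) = -2 + A
E = 2*I*√2 (E = √(-8) = 2*I*√2 ≈ 2.8284*I)
v(s) = 18/13 (v(s) = -18*(-1/13) = 18/13)
(Y(-4*(5 + 5)) + v(E))*g = ((-2 - 4*(5 + 5)) + 18/13)*(-483) = ((-2 - 4*10) + 18/13)*(-483) = ((-2 - 40) + 18/13)*(-483) = (-42 + 18/13)*(-483) = -528/13*(-483) = 255024/13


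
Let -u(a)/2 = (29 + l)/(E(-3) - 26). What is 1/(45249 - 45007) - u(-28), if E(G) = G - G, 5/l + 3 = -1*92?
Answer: -132853/59774 ≈ -2.2226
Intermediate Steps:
l = -1/19 (l = 5/(-3 - 1*92) = 5/(-3 - 92) = 5/(-95) = 5*(-1/95) = -1/19 ≈ -0.052632)
E(G) = 0 (E(G) = G - G = 0)
u(a) = 550/247 (u(a) = -2*(29 - 1/19)/(0 - 26) = -1100/(19*(-26)) = -1100*(-1)/(19*26) = -2*(-275/247) = 550/247)
1/(45249 - 45007) - u(-28) = 1/(45249 - 45007) - 1*550/247 = 1/242 - 550/247 = -132853/59774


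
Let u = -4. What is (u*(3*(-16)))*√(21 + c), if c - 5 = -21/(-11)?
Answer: 192*√3377/11 ≈ 1014.3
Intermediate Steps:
c = 76/11 (c = 5 - 21/(-11) = 5 - 21*(-1/11) = 5 + 21/11 = 76/11 ≈ 6.9091)
(u*(3*(-16)))*√(21 + c) = (-12*(-16))*√(21 + 76/11) = (-4*(-48))*√(307/11) = 192*(√3377/11) = 192*√3377/11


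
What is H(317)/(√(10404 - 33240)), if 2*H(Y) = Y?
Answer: -317*I*√5709/22836 ≈ -1.0489*I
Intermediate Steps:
H(Y) = Y/2
H(317)/(√(10404 - 33240)) = ((½)*317)/(√(10404 - 33240)) = 317/(2*(√(-22836))) = 317/(2*((2*I*√5709))) = 317*(-I*√5709/11418)/2 = -317*I*√5709/22836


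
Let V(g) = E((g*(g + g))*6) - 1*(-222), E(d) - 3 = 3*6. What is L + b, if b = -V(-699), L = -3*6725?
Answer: -20418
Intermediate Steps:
L = -20175
E(d) = 21 (E(d) = 3 + 3*6 = 3 + 18 = 21)
V(g) = 243 (V(g) = 21 - 1*(-222) = 21 + 222 = 243)
b = -243 (b = -1*243 = -243)
L + b = -20175 - 243 = -20418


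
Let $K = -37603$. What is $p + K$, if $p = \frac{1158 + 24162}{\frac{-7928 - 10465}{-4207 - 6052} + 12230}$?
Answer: $- \frac{4718388908809}{125485963} \approx -37601.0$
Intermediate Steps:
$p = \frac{259757880}{125485963}$ ($p = \frac{25320}{- \frac{18393}{-10259} + 12230} = \frac{25320}{\left(-18393\right) \left(- \frac{1}{10259}\right) + 12230} = \frac{25320}{\frac{18393}{10259} + 12230} = \frac{25320}{\frac{125485963}{10259}} = 25320 \cdot \frac{10259}{125485963} = \frac{259757880}{125485963} \approx 2.07$)
$p + K = \frac{259757880}{125485963} - 37603 = - \frac{4718388908809}{125485963}$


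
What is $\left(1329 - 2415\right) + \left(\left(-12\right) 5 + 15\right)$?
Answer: $-1131$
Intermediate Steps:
$\left(1329 - 2415\right) + \left(\left(-12\right) 5 + 15\right) = -1086 + \left(-60 + 15\right) = -1086 - 45 = -1131$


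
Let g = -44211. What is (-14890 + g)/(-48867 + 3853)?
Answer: 59101/45014 ≈ 1.3129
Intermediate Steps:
(-14890 + g)/(-48867 + 3853) = (-14890 - 44211)/(-48867 + 3853) = -59101/(-45014) = -59101*(-1/45014) = 59101/45014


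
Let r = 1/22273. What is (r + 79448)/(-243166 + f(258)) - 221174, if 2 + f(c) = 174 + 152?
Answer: -1196292094587989/5408819866 ≈ -2.2117e+5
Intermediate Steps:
f(c) = 324 (f(c) = -2 + (174 + 152) = -2 + 326 = 324)
r = 1/22273 ≈ 4.4897e-5
(r + 79448)/(-243166 + f(258)) - 221174 = (1/22273 + 79448)/(-243166 + 324) - 221174 = (1769545305/22273)/(-242842) - 221174 = (1769545305/22273)*(-1/242842) - 221174 = -1769545305/5408819866 - 221174 = -1196292094587989/5408819866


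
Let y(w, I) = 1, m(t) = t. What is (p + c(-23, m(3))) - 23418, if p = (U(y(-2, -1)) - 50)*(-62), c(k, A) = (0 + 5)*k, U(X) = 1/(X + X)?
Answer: -20464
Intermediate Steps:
U(X) = 1/(2*X)
c(k, A) = 5*k
p = 3069 (p = ((½)/1 - 50)*(-62) = ((½)*1 - 50)*(-62) = (½ - 50)*(-62) = -99/2*(-62) = 3069)
(p + c(-23, m(3))) - 23418 = (3069 + 5*(-23)) - 23418 = (3069 - 115) - 23418 = 2954 - 23418 = -20464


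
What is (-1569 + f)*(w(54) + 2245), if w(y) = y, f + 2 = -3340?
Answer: -11290389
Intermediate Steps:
f = -3342 (f = -2 - 3340 = -3342)
(-1569 + f)*(w(54) + 2245) = (-1569 - 3342)*(54 + 2245) = -4911*2299 = -11290389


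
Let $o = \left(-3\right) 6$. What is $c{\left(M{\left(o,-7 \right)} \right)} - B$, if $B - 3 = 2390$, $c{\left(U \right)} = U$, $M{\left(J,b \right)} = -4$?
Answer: $-2397$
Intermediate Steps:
$o = -18$
$B = 2393$ ($B = 3 + 2390 = 2393$)
$c{\left(M{\left(o,-7 \right)} \right)} - B = -4 - 2393 = -2397$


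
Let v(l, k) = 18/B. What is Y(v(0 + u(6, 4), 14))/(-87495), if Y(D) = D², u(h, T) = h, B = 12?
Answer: -3/116660 ≈ -2.5716e-5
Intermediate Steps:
v(l, k) = 3/2 (v(l, k) = 18/12 = 18*(1/12) = 3/2)
Y(v(0 + u(6, 4), 14))/(-87495) = (3/2)²/(-87495) = (9/4)*(-1/87495) = -3/116660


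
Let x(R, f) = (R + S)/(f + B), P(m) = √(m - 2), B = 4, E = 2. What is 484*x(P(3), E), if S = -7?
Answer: -484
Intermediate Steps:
P(m) = √(-2 + m)
x(R, f) = (-7 + R)/(4 + f) (x(R, f) = (R - 7)/(f + 4) = (-7 + R)/(4 + f))
484*x(P(3), E) = 484*((-7 + √(-2 + 3))/(4 + 2)) = 484*((-7 + √1)/6) = 484*((-7 + 1)/6) = 484*((⅙)*(-6)) = 484*(-1) = -484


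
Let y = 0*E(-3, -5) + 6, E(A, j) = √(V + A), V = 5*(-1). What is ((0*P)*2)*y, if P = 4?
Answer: 0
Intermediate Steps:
V = -5
E(A, j) = √(-5 + A)
y = 6 (y = 0*√(-5 - 3) + 6 = 0*√(-8) + 6 = 0*(2*I*√2) + 6 = 0 + 6 = 6)
((0*P)*2)*y = ((0*4)*2)*6 = (0*2)*6 = 0*6 = 0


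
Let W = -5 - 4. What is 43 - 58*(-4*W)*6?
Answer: -12485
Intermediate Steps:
W = -9
43 - 58*(-4*W)*6 = 43 - 58*(-4*(-9))*6 = 43 - 2088*6 = 43 - 58*216 = 43 - 12528 = -12485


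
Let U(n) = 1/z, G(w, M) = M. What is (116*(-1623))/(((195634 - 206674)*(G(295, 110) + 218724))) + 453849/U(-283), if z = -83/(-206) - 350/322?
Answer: -221991941934557/715058960 ≈ -3.1045e+5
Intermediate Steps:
z = -3241/4738 (z = -83*(-1/206) - 350*1/322 = 83/206 - 25/23 = -3241/4738 ≈ -0.68404)
U(n) = -4738/3241 (U(n) = 1/(-3241/4738) = -4738/3241)
(116*(-1623))/(((195634 - 206674)*(G(295, 110) + 218724))) + 453849/U(-283) = (116*(-1623))/(((195634 - 206674)*(110 + 218724))) + 453849/(-4738/3241) = -188268/((-11040*218834)) + 453849*(-3241/4738) = -188268/(-2415927360) - 1470924609/4738 = -188268*(-1/2415927360) - 1470924609/4738 = 541/6942320 - 1470924609/4738 = -221991941934557/715058960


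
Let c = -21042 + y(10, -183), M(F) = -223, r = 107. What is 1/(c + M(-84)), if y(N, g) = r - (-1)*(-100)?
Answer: -1/21258 ≈ -4.7041e-5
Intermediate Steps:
y(N, g) = 7 (y(N, g) = 107 - (-1)*(-100) = 107 - 1*100 = 107 - 100 = 7)
c = -21035 (c = -21042 + 7 = -21035)
1/(c + M(-84)) = 1/(-21035 - 223) = 1/(-21258) = -1/21258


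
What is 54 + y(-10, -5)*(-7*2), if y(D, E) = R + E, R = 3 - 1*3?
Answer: 124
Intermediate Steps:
R = 0 (R = 3 - 3 = 0)
y(D, E) = E (y(D, E) = 0 + E = E)
54 + y(-10, -5)*(-7*2) = 54 - (-35)*2 = 54 - 5*(-14) = 54 + 70 = 124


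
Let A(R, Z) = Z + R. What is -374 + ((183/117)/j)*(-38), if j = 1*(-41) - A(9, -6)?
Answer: -319733/858 ≈ -372.65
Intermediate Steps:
A(R, Z) = R + Z
j = -44 (j = 1*(-41) - (9 - 6) = -41 - 1*3 = -41 - 3 = -44)
-374 + ((183/117)/j)*(-38) = -374 + ((183/117)/(-44))*(-38) = -374 + ((183*(1/117))*(-1/44))*(-38) = -374 + ((61/39)*(-1/44))*(-38) = -374 - 61/1716*(-38) = -374 + 1159/858 = -319733/858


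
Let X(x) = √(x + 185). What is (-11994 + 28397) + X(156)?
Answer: 16403 + √341 ≈ 16421.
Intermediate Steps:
X(x) = √(185 + x)
(-11994 + 28397) + X(156) = (-11994 + 28397) + √(185 + 156) = 16403 + √341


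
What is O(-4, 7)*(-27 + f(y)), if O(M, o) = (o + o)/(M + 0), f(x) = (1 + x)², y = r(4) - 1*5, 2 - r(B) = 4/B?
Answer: 63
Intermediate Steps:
r(B) = 2 - 4/B
y = -4 (y = (2 - 4/4) - 1*5 = (2 - 4*¼) - 5 = (2 - 1) - 5 = 1 - 5 = -4)
O(M, o) = 2*o/M (O(M, o) = (2*o)/M = 2*o/M)
O(-4, 7)*(-27 + f(y)) = (2*7/(-4))*(-27 + (1 - 4)²) = (2*7*(-¼))*(-27 + (-3)²) = -7*(-27 + 9)/2 = -7/2*(-18) = 63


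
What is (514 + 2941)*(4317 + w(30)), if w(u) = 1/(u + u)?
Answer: 178983511/12 ≈ 1.4915e+7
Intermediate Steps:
w(u) = 1/(2*u)
(514 + 2941)*(4317 + w(30)) = (514 + 2941)*(4317 + (½)/30) = 3455*(4317 + (½)*(1/30)) = 3455*(4317 + 1/60) = 3455*(259021/60) = 178983511/12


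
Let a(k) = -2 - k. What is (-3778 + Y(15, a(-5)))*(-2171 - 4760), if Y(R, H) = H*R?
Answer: 25873423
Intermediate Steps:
(-3778 + Y(15, a(-5)))*(-2171 - 4760) = (-3778 + (-2 - 1*(-5))*15)*(-2171 - 4760) = (-3778 + (-2 + 5)*15)*(-6931) = (-3778 + 3*15)*(-6931) = (-3778 + 45)*(-6931) = -3733*(-6931) = 25873423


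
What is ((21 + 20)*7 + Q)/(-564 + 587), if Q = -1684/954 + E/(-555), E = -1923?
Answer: 25476302/2029635 ≈ 12.552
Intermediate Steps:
Q = 149987/88245 (Q = -1684/954 - 1923/(-555) = -1684*1/954 - 1923*(-1/555) = -842/477 + 641/185 = 149987/88245 ≈ 1.6997)
((21 + 20)*7 + Q)/(-564 + 587) = ((21 + 20)*7 + 149987/88245)/(-564 + 587) = (41*7 + 149987/88245)/23 = (287 + 149987/88245)*(1/23) = (25476302/88245)*(1/23) = 25476302/2029635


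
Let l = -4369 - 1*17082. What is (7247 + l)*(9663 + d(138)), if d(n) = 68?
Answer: -138219124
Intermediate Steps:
l = -21451 (l = -4369 - 17082 = -21451)
(7247 + l)*(9663 + d(138)) = (7247 - 21451)*(9663 + 68) = -14204*9731 = -138219124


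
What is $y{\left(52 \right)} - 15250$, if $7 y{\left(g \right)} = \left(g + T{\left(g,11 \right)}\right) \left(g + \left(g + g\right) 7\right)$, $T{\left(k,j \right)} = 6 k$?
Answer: $25310$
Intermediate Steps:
$y{\left(g \right)} = 15 g^{2}$ ($y{\left(g \right)} = \frac{\left(g + 6 g\right) \left(g + \left(g + g\right) 7\right)}{7} = \frac{7 g \left(g + 2 g 7\right)}{7} = \frac{7 g \left(g + 14 g\right)}{7} = \frac{7 g 15 g}{7} = \frac{105 g^{2}}{7} = 15 g^{2}$)
$y{\left(52 \right)} - 15250 = 15 \cdot 52^{2} - 15250 = 15 \cdot 2704 - 15250 = 40560 - 15250 = 25310$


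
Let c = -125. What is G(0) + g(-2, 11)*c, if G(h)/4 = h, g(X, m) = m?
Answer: -1375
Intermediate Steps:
G(h) = 4*h
G(0) + g(-2, 11)*c = 4*0 + 11*(-125) = 0 - 1375 = -1375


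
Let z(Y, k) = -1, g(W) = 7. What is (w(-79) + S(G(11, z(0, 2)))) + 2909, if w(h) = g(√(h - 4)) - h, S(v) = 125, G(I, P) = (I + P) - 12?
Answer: 3120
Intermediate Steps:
G(I, P) = -12 + I + P
w(h) = 7 - h
(w(-79) + S(G(11, z(0, 2)))) + 2909 = ((7 - 1*(-79)) + 125) + 2909 = ((7 + 79) + 125) + 2909 = (86 + 125) + 2909 = 211 + 2909 = 3120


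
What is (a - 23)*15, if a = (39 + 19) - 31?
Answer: 60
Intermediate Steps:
a = 27 (a = 58 - 31 = 27)
(a - 23)*15 = (27 - 23)*15 = 4*15 = 60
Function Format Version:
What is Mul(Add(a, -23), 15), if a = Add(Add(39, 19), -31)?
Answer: 60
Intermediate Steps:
a = 27 (a = Add(58, -31) = 27)
Mul(Add(a, -23), 15) = Mul(Add(27, -23), 15) = Mul(4, 15) = 60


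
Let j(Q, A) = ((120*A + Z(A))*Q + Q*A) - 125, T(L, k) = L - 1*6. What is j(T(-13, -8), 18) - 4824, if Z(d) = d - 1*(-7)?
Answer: -46806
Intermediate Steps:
Z(d) = 7 + d (Z(d) = d + 7 = 7 + d)
T(L, k) = -6 + L (T(L, k) = L - 6 = -6 + L)
j(Q, A) = -125 + A*Q + Q*(7 + 121*A) (j(Q, A) = ((120*A + (7 + A))*Q + Q*A) - 125 = ((7 + 121*A)*Q + A*Q) - 125 = (Q*(7 + 121*A) + A*Q) - 125 = (A*Q + Q*(7 + 121*A)) - 125 = -125 + A*Q + Q*(7 + 121*A))
j(T(-13, -8), 18) - 4824 = (-125 + 7*(-6 - 13) + 122*18*(-6 - 13)) - 4824 = (-125 + 7*(-19) + 122*18*(-19)) - 4824 = (-125 - 133 - 41724) - 4824 = -41982 - 4824 = -46806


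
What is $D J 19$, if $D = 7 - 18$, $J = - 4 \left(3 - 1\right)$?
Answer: $1672$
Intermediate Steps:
$J = -8$ ($J = \left(-4\right) 2 = -8$)
$D = -11$ ($D = 7 - 18 = -11$)
$D J 19 = \left(-11\right) \left(-8\right) 19 = 88 \cdot 19 = 1672$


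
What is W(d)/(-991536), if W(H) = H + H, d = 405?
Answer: -135/165256 ≈ -0.00081691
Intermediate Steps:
W(H) = 2*H
W(d)/(-991536) = (2*405)/(-991536) = 810*(-1/991536) = -135/165256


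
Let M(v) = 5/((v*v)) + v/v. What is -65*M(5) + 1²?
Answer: -77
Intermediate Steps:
M(v) = 1 + 5/v² (M(v) = 5/(v²) + 1 = 5/v² + 1 = 1 + 5/v²)
-65*M(5) + 1² = -65*(1 + 5/5²) + 1² = -65*(1 + 5*(1/25)) + 1 = -65*(1 + ⅕) + 1 = -65*6/5 + 1 = -78 + 1 = -77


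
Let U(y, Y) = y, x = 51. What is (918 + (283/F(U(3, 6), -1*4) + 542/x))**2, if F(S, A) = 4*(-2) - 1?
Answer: 18842778361/23409 ≈ 8.0494e+5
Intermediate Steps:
F(S, A) = -9 (F(S, A) = -8 - 1 = -9)
(918 + (283/F(U(3, 6), -1*4) + 542/x))**2 = (918 + (283/(-9) + 542/51))**2 = (918 + (283*(-1/9) + 542*(1/51)))**2 = (918 + (-283/9 + 542/51))**2 = (918 - 3185/153)**2 = (137269/153)**2 = 18842778361/23409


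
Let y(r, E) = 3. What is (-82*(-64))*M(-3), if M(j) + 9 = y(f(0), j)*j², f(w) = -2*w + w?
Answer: 94464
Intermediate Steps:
f(w) = -w
M(j) = -9 + 3*j²
(-82*(-64))*M(-3) = (-82*(-64))*(-9 + 3*(-3)²) = 5248*(-9 + 3*9) = 5248*(-9 + 27) = 5248*18 = 94464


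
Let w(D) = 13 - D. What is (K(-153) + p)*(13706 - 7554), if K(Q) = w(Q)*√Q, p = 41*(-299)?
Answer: -75417368 + 3063696*I*√17 ≈ -7.5417e+7 + 1.2632e+7*I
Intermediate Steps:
p = -12259
K(Q) = √Q*(13 - Q) (K(Q) = (13 - Q)*√Q = √Q*(13 - Q))
(K(-153) + p)*(13706 - 7554) = (√(-153)*(13 - 1*(-153)) - 12259)*(13706 - 7554) = ((3*I*√17)*(13 + 153) - 12259)*6152 = ((3*I*√17)*166 - 12259)*6152 = (498*I*√17 - 12259)*6152 = (-12259 + 498*I*√17)*6152 = -75417368 + 3063696*I*√17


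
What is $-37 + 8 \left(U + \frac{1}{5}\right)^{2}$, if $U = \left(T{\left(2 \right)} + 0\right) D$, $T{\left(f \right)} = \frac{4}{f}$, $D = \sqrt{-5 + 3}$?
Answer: $- \frac{2517}{25} + \frac{32 i \sqrt{2}}{5} \approx -100.68 + 9.051 i$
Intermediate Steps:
$D = i \sqrt{2}$ ($D = \sqrt{-2} = i \sqrt{2} \approx 1.4142 i$)
$U = 2 i \sqrt{2}$ ($U = \left(\frac{4}{2} + 0\right) i \sqrt{2} = \left(4 \cdot \frac{1}{2} + 0\right) i \sqrt{2} = \left(2 + 0\right) i \sqrt{2} = 2 i \sqrt{2} \approx 2.8284 i$)
$-37 + 8 \left(U + \frac{1}{5}\right)^{2} = -37 + 8 \left(2 i \sqrt{2} + \frac{1}{5}\right)^{2} = -37 + 8 \left(\frac{1}{5} + 2 i \sqrt{2}\right)^{2}$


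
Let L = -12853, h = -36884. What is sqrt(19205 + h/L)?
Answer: 13*sqrt(18775932313)/12853 ≈ 138.59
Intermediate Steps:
sqrt(19205 + h/L) = sqrt(19205 - 36884/(-12853)) = sqrt(19205 - 36884*(-1/12853)) = sqrt(19205 + 36884/12853) = sqrt(246878749/12853) = 13*sqrt(18775932313)/12853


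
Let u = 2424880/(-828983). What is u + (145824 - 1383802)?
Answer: -1026265141254/828983 ≈ -1.2380e+6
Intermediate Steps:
u = -2424880/828983 (u = 2424880*(-1/828983) = -2424880/828983 ≈ -2.9251)
u + (145824 - 1383802) = -2424880/828983 + (145824 - 1383802) = -2424880/828983 - 1237978 = -1026265141254/828983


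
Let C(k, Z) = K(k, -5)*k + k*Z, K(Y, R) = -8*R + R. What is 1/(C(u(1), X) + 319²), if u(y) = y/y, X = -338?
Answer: 1/101458 ≈ 9.8563e-6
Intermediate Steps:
K(Y, R) = -7*R
u(y) = 1
C(k, Z) = 35*k + Z*k (C(k, Z) = (-7*(-5))*k + k*Z = 35*k + Z*k)
1/(C(u(1), X) + 319²) = 1/(1*(35 - 338) + 319²) = 1/(1*(-303) + 101761) = 1/(-303 + 101761) = 1/101458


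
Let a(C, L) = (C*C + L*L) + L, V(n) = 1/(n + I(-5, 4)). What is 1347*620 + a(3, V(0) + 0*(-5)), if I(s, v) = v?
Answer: 13362389/16 ≈ 8.3515e+5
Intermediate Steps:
V(n) = 1/(4 + n) (V(n) = 1/(n + 4) = 1/(4 + n))
a(C, L) = L + C² + L² (a(C, L) = (C² + L²) + L = L + C² + L²)
1347*620 + a(3, V(0) + 0*(-5)) = 1347*620 + ((1/(4 + 0) + 0*(-5)) + 3² + (1/(4 + 0) + 0*(-5))²) = 835140 + ((1/4 + 0) + 9 + (1/4 + 0)²) = 835140 + ((¼ + 0) + 9 + (¼ + 0)²) = 835140 + (¼ + 9 + (¼)²) = 835140 + (¼ + 9 + 1/16) = 835140 + 149/16 = 13362389/16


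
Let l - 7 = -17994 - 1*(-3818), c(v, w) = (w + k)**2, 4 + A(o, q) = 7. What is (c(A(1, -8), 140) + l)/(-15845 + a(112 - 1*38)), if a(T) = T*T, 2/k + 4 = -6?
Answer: -134376/259225 ≈ -0.51838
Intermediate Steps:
k = -1/5 (k = 2/(-4 - 6) = 2/(-10) = 2*(-1/10) = -1/5 ≈ -0.20000)
A(o, q) = 3 (A(o, q) = -4 + 7 = 3)
a(T) = T**2
c(v, w) = (-1/5 + w)**2 (c(v, w) = (w - 1/5)**2 = (-1/5 + w)**2)
l = -14169 (l = 7 + (-17994 - 1*(-3818)) = 7 + (-17994 + 3818) = 7 - 14176 = -14169)
(c(A(1, -8), 140) + l)/(-15845 + a(112 - 1*38)) = ((-1 + 5*140)**2/25 - 14169)/(-15845 + (112 - 1*38)**2) = ((-1 + 700)**2/25 - 14169)/(-15845 + (112 - 38)**2) = ((1/25)*699**2 - 14169)/(-15845 + 74**2) = ((1/25)*488601 - 14169)/(-15845 + 5476) = (488601/25 - 14169)/(-10369) = (134376/25)*(-1/10369) = -134376/259225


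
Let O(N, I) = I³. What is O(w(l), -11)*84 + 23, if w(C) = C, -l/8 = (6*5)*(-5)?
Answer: -111781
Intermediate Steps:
l = 1200 (l = -8*6*5*(-5) = -240*(-5) = -8*(-150) = 1200)
O(w(l), -11)*84 + 23 = (-11)³*84 + 23 = -1331*84 + 23 = -111804 + 23 = -111781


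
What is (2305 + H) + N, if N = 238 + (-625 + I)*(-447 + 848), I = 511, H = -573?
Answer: -43744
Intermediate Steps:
N = -45476 (N = 238 + (-625 + 511)*(-447 + 848) = 238 - 114*401 = 238 - 45714 = -45476)
(2305 + H) + N = (2305 - 573) - 45476 = 1732 - 45476 = -43744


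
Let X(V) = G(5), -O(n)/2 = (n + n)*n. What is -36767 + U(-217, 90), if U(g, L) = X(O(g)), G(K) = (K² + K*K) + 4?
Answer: -36713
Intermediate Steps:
G(K) = 4 + 2*K² (G(K) = (K² + K²) + 4 = 2*K² + 4 = 4 + 2*K²)
O(n) = -4*n² (O(n) = -2*(n + n)*n = -2*2*n*n = -4*n²)
X(V) = 54 (X(V) = 4 + 2*5² = 4 + 2*25 = 4 + 50 = 54)
U(g, L) = 54
-36767 + U(-217, 90) = -36767 + 54 = -36713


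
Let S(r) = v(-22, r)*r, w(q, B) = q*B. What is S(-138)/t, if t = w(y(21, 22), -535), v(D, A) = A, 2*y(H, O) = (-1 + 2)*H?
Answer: -12696/3745 ≈ -3.3901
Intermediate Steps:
y(H, O) = H/2 (y(H, O) = ((-1 + 2)*H)/2 = (1*H)/2 = H/2)
w(q, B) = B*q
t = -11235/2 (t = -535*21/2 = -11235/2 ≈ -5617.5)
S(r) = r² (S(r) = r*r = r²)
S(-138)/t = (-138)²/(-11235/2) = 19044*(-2/11235) = -12696/3745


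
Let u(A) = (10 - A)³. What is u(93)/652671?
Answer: -571787/652671 ≈ -0.87607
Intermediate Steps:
u(93)/652671 = -(-10 + 93)³/652671 = -1*83³*(1/652671) = -1*571787*(1/652671) = -571787*1/652671 = -571787/652671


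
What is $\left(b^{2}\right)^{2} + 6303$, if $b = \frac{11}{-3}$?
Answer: $\frac{525184}{81} \approx 6483.8$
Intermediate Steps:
$b = - \frac{11}{3}$ ($b = 11 \left(- \frac{1}{3}\right) = - \frac{11}{3} \approx -3.6667$)
$\left(b^{2}\right)^{2} + 6303 = \left(\left(- \frac{11}{3}\right)^{2}\right)^{2} + 6303 = \left(\frac{121}{9}\right)^{2} + 6303 = \frac{14641}{81} + 6303 = \frac{525184}{81}$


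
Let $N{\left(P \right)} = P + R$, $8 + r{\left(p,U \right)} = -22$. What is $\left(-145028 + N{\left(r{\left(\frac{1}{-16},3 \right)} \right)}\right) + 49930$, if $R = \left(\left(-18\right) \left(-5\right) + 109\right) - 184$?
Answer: $-95113$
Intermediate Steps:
$r{\left(p,U \right)} = -30$ ($r{\left(p,U \right)} = -8 - 22 = -30$)
$R = 15$ ($R = \left(90 + 109\right) - 184 = 199 - 184 = 15$)
$N{\left(P \right)} = 15 + P$ ($N{\left(P \right)} = P + 15 = 15 + P$)
$\left(-145028 + N{\left(r{\left(\frac{1}{-16},3 \right)} \right)}\right) + 49930 = \left(-145028 + \left(15 - 30\right)\right) + 49930 = \left(-145028 - 15\right) + 49930 = -145043 + 49930 = -95113$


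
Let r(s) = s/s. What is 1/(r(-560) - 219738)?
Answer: -1/219737 ≈ -4.5509e-6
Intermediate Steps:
r(s) = 1
1/(r(-560) - 219738) = 1/(1 - 219738) = 1/(-219737) = -1/219737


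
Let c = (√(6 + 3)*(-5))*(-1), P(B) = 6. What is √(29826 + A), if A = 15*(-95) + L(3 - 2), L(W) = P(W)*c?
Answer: √28491 ≈ 168.79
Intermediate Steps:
c = 15 (c = (√9*(-5))*(-1) = (3*(-5))*(-1) = -15*(-1) = 15)
L(W) = 90 (L(W) = 6*15 = 90)
A = -1335 (A = 15*(-95) + 90 = -1425 + 90 = -1335)
√(29826 + A) = √(29826 - 1335) = √28491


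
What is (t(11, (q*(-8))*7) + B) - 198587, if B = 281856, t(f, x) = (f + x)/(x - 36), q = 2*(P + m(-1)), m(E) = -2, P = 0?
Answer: 333081/4 ≈ 83270.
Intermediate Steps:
q = -4 (q = 2*(0 - 2) = 2*(-2) = -4)
t(f, x) = (f + x)/(-36 + x)
(t(11, (q*(-8))*7) + B) - 198587 = ((11 - 4*(-8)*7)/(-36 - 4*(-8)*7) + 281856) - 198587 = ((11 + 32*7)/(-36 + 32*7) + 281856) - 198587 = ((11 + 224)/(-36 + 224) + 281856) - 198587 = (235/188 + 281856) - 198587 = ((1/188)*235 + 281856) - 198587 = (5/4 + 281856) - 198587 = 1127429/4 - 198587 = 333081/4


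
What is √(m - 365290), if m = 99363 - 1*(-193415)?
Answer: 8*I*√1133 ≈ 269.28*I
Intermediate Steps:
m = 292778 (m = 99363 + 193415 = 292778)
√(m - 365290) = √(292778 - 365290) = √(-72512) = 8*I*√1133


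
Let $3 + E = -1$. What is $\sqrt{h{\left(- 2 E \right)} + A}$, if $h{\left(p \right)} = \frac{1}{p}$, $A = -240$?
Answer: $\frac{i \sqrt{3838}}{4} \approx 15.488 i$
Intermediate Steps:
$E = -4$ ($E = -3 - 1 = -4$)
$\sqrt{h{\left(- 2 E \right)} + A} = \sqrt{\frac{1}{\left(-2\right) \left(-4\right)} - 240} = \sqrt{\frac{1}{8} - 240} = \sqrt{- \frac{1919}{8}} = \frac{i \sqrt{3838}}{4}$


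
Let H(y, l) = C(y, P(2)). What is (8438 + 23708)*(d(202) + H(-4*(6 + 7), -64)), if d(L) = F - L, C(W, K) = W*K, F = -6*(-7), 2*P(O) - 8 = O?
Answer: -13501320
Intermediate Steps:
P(O) = 4 + O/2
F = 42
C(W, K) = K*W
d(L) = 42 - L
H(y, l) = 5*y (H(y, l) = (4 + (½)*2)*y = (4 + 1)*y = 5*y)
(8438 + 23708)*(d(202) + H(-4*(6 + 7), -64)) = (8438 + 23708)*((42 - 1*202) + 5*(-4*(6 + 7))) = 32146*((42 - 202) + 5*(-4*13)) = 32146*(-160 + 5*(-52)) = 32146*(-160 - 260) = 32146*(-420) = -13501320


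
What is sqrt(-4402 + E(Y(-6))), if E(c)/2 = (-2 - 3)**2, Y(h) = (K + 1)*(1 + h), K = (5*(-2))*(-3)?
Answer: 16*I*sqrt(17) ≈ 65.97*I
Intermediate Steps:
K = 30 (K = -10*(-3) = 30)
Y(h) = 31 + 31*h (Y(h) = (30 + 1)*(1 + h) = 31*(1 + h) = 31 + 31*h)
E(c) = 50 (E(c) = 2*(-2 - 3)**2 = 2*(-5)**2 = 2*25 = 50)
sqrt(-4402 + E(Y(-6))) = sqrt(-4402 + 50) = sqrt(-4352) = 16*I*sqrt(17)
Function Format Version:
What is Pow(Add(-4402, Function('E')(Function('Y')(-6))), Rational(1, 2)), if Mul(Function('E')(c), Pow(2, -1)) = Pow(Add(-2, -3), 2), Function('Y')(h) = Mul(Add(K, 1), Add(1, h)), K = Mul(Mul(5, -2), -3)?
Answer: Mul(16, I, Pow(17, Rational(1, 2))) ≈ Mul(65.970, I)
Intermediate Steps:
K = 30 (K = Mul(-10, -3) = 30)
Function('Y')(h) = Add(31, Mul(31, h)) (Function('Y')(h) = Mul(Add(30, 1), Add(1, h)) = Mul(31, Add(1, h)) = Add(31, Mul(31, h)))
Function('E')(c) = 50 (Function('E')(c) = Mul(2, Pow(Add(-2, -3), 2)) = Mul(2, Pow(-5, 2)) = Mul(2, 25) = 50)
Pow(Add(-4402, Function('E')(Function('Y')(-6))), Rational(1, 2)) = Pow(Add(-4402, 50), Rational(1, 2)) = Pow(-4352, Rational(1, 2)) = Mul(16, I, Pow(17, Rational(1, 2)))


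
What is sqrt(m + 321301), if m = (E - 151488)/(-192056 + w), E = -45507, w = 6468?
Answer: sqrt(2766644154590251)/92794 ≈ 566.83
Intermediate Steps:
m = 196995/185588 (m = (-45507 - 151488)/(-192056 + 6468) = -196995/(-185588) = -196995*(-1/185588) = 196995/185588 ≈ 1.0615)
sqrt(m + 321301) = sqrt(196995/185588 + 321301) = sqrt(59629806983/185588) = sqrt(2766644154590251)/92794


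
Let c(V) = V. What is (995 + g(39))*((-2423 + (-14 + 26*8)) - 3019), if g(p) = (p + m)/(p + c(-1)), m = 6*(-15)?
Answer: -99079616/19 ≈ -5.2147e+6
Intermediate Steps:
m = -90
g(p) = (-90 + p)/(-1 + p) (g(p) = (p - 90)/(p - 1) = (-90 + p)/(-1 + p))
(995 + g(39))*((-2423 + (-14 + 26*8)) - 3019) = (995 + (-90 + 39)/(-1 + 39))*((-2423 + (-14 + 26*8)) - 3019) = (995 - 51/38)*((-2423 + (-14 + 208)) - 3019) = (995 + (1/38)*(-51))*((-2423 + 194) - 3019) = (995 - 51/38)*(-2229 - 3019) = (37759/38)*(-5248) = -99079616/19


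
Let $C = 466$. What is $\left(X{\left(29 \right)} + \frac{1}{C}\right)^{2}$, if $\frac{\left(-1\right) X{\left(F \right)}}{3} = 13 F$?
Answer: $\frac{277776432025}{217156} \approx 1.2792 \cdot 10^{6}$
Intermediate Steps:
$X{\left(F \right)} = - 39 F$ ($X{\left(F \right)} = - 3 \cdot 13 F = - 39 F$)
$\left(X{\left(29 \right)} + \frac{1}{C}\right)^{2} = \left(\left(-39\right) 29 + \frac{1}{466}\right)^{2} = \left(-1131 + \frac{1}{466}\right)^{2} = \left(- \frac{527045}{466}\right)^{2} = \frac{277776432025}{217156}$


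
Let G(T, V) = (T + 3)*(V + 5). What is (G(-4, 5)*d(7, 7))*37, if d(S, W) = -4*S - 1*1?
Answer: 10730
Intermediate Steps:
G(T, V) = (3 + T)*(5 + V)
d(S, W) = -1 - 4*S (d(S, W) = -4*S - 1 = -1 - 4*S)
(G(-4, 5)*d(7, 7))*37 = ((15 + 3*5 + 5*(-4) - 4*5)*(-1 - 4*7))*37 = ((15 + 15 - 20 - 20)*(-1 - 28))*37 = -10*(-29)*37 = 290*37 = 10730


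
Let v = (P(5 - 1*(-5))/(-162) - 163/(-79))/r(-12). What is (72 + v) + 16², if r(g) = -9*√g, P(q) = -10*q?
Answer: 328 + 17153*I*√3/345546 ≈ 328.0 + 0.085979*I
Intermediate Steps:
v = 17153*I*√3/345546 (v = (-10*(5 - 1*(-5))/(-162) - 163/(-79))/((-18*I*√3)) = (-10*(5 + 5)*(-1/162) - 163*(-1/79))/((-18*I*√3)) = (-10*10*(-1/162) + 163/79)/((-18*I*√3)) = (-100*(-1/162) + 163/79)*(I*√3/54) = (50/81 + 163/79)*(I*√3/54) = 17153*(I*√3/54)/6399 = 17153*I*√3/345546 ≈ 0.085979*I)
(72 + v) + 16² = (72 + 17153*I*√3/345546) + 16² = (72 + 17153*I*√3/345546) + 256 = 328 + 17153*I*√3/345546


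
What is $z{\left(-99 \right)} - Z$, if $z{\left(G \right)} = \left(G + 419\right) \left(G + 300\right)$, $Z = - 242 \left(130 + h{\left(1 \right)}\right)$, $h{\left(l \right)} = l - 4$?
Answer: $95054$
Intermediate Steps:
$h{\left(l \right)} = -4 + l$
$Z = -30734$ ($Z = - 242 \left(130 + \left(-4 + 1\right)\right) = - 242 \left(130 - 3\right) = \left(-242\right) 127 = -30734$)
$z{\left(G \right)} = \left(300 + G\right) \left(419 + G\right)$ ($z{\left(G \right)} = \left(419 + G\right) \left(300 + G\right) = \left(300 + G\right) \left(419 + G\right)$)
$z{\left(-99 \right)} - Z = \left(125700 + \left(-99\right)^{2} + 719 \left(-99\right)\right) - -30734 = \left(125700 + 9801 - 71181\right) + 30734 = 64320 + 30734 = 95054$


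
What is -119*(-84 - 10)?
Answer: 11186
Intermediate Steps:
-119*(-84 - 10) = -119*(-94) = 11186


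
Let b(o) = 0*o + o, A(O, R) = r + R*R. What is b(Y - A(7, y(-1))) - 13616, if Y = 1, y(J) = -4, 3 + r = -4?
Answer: -13624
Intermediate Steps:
r = -7 (r = -3 - 4 = -7)
A(O, R) = -7 + R² (A(O, R) = -7 + R*R = -7 + R²)
b(o) = o (b(o) = 0 + o = o)
b(Y - A(7, y(-1))) - 13616 = (1 - (-7 + (-4)²)) - 13616 = (1 - (-7 + 16)) - 13616 = (1 - 1*9) - 13616 = (1 - 9) - 13616 = -8 - 13616 = -13624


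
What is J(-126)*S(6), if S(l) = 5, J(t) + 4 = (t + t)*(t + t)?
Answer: 317500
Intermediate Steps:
J(t) = -4 + 4*t² (J(t) = -4 + (t + t)*(t + t) = -4 + (2*t)*(2*t) = -4 + 4*t²)
J(-126)*S(6) = (-4 + 4*(-126)²)*5 = (-4 + 4*15876)*5 = (-4 + 63504)*5 = 63500*5 = 317500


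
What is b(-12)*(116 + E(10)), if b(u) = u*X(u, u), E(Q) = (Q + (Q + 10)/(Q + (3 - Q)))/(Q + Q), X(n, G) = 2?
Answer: -2804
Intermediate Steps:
E(Q) = (10/3 + 4*Q/3)/(2*Q) (E(Q) = (Q + (10 + Q)/3)/((2*Q)) = (Q + (10 + Q)*(1/3))*(1/(2*Q)) = (Q + (10/3 + Q/3))*(1/(2*Q)) = (10/3 + 4*Q/3)*(1/(2*Q)) = (10/3 + 4*Q/3)/(2*Q))
b(u) = 2*u (b(u) = u*2 = 2*u)
b(-12)*(116 + E(10)) = (2*(-12))*(116 + (1/3)*(5 + 2*10)/10) = -24*(116 + (1/3)*(1/10)*(5 + 20)) = -24*(116 + (1/3)*(1/10)*25) = -24*(116 + 5/6) = -24*701/6 = -2804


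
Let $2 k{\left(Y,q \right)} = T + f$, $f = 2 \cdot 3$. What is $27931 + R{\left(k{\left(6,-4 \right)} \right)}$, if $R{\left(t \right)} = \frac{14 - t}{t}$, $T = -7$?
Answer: $27902$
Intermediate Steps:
$f = 6$
$k{\left(Y,q \right)} = - \frac{1}{2}$ ($k{\left(Y,q \right)} = \frac{-7 + 6}{2} = \frac{1}{2} \left(-1\right) = - \frac{1}{2}$)
$R{\left(t \right)} = \frac{14 - t}{t}$
$27931 + R{\left(k{\left(6,-4 \right)} \right)} = 27931 + \frac{14 - - \frac{1}{2}}{- \frac{1}{2}} = 27931 - 2 \left(14 + \frac{1}{2}\right) = 27931 - 29 = 27902$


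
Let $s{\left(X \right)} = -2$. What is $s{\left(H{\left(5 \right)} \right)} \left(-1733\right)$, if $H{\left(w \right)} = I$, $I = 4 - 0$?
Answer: $3466$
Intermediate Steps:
$I = 4$ ($I = 4 + 0 = 4$)
$H{\left(w \right)} = 4$
$s{\left(H{\left(5 \right)} \right)} \left(-1733\right) = \left(-2\right) \left(-1733\right) = 3466$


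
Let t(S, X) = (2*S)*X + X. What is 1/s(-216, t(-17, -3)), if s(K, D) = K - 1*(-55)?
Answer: -1/161 ≈ -0.0062112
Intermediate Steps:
t(S, X) = X + 2*S*X (t(S, X) = 2*S*X + X = X + 2*S*X)
s(K, D) = 55 + K (s(K, D) = K + 55 = 55 + K)
1/s(-216, t(-17, -3)) = 1/(55 - 216) = 1/(-161) = -1/161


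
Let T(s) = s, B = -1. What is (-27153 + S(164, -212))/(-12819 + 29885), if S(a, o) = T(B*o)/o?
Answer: -13577/8533 ≈ -1.5911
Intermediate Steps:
S(a, o) = -1 (S(a, o) = (-o)/o = -1)
(-27153 + S(164, -212))/(-12819 + 29885) = (-27153 - 1)/(-12819 + 29885) = -27154/17066 = -27154*1/17066 = -13577/8533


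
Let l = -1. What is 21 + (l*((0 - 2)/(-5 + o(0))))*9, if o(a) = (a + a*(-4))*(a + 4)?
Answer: 87/5 ≈ 17.400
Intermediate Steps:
o(a) = -3*a*(4 + a) (o(a) = (a - 4*a)*(4 + a) = (-3*a)*(4 + a) = -3*a*(4 + a))
21 + (l*((0 - 2)/(-5 + o(0))))*9 = 21 - (0 - 2)/(-5 - 3*0*(4 + 0))*9 = 21 - (-2)/(-5 - 3*0*4)*9 = 21 - (-2)/(-5 + 0)*9 = 21 - (-2)/(-5)*9 = 21 - (-2)*(-1)/5*9 = 21 - 1*⅖*9 = 21 - ⅖*9 = 21 - 18/5 = 87/5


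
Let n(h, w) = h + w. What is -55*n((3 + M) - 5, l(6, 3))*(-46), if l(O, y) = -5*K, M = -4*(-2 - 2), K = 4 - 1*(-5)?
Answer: -78430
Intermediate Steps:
K = 9 (K = 4 + 5 = 9)
M = 16 (M = -4*(-4) = 16)
l(O, y) = -45 (l(O, y) = -5*9 = -45)
-55*n((3 + M) - 5, l(6, 3))*(-46) = -55*(((3 + 16) - 5) - 45)*(-46) = -55*((19 - 5) - 45)*(-46) = -55*(14 - 45)*(-46) = -55*(-31)*(-46) = 1705*(-46) = -78430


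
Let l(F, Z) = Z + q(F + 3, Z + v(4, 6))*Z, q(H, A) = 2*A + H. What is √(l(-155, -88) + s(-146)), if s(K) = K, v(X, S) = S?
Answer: √27574 ≈ 166.05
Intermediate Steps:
q(H, A) = H + 2*A
l(F, Z) = Z + Z*(15 + F + 2*Z) (l(F, Z) = Z + ((F + 3) + 2*(Z + 6))*Z = Z + ((3 + F) + 2*(6 + Z))*Z = Z + ((3 + F) + (12 + 2*Z))*Z = Z + (15 + F + 2*Z)*Z = Z + Z*(15 + F + 2*Z))
√(l(-155, -88) + s(-146)) = √(-88*(16 - 155 + 2*(-88)) - 146) = √(-88*(16 - 155 - 176) - 146) = √(-88*(-315) - 146) = √(27720 - 146) = √27574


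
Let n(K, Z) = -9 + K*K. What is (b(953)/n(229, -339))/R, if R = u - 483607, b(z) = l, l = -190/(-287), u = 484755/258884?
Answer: -6148495/235496491320613334 ≈ -2.6109e-11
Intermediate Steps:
n(K, Z) = -9 + K**2
u = 484755/258884 (u = 484755*(1/258884) = 484755/258884 ≈ 1.8725)
l = 190/287 (l = -190*(-1/287) = 190/287 ≈ 0.66202)
b(z) = 190/287
R = -125197629833/258884 (R = 484755/258884 - 483607 = -125197629833/258884 ≈ -4.8361e+5)
(b(953)/n(229, -339))/R = (190/(287*(-9 + 229**2)))/(-125197629833/258884) = (190/(287*(-9 + 52441)))*(-258884/125197629833) = ((190/287)/52432)*(-258884/125197629833) = ((190/287)*(1/52432))*(-258884/125197629833) = (95/7523992)*(-258884/125197629833) = -6148495/235496491320613334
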